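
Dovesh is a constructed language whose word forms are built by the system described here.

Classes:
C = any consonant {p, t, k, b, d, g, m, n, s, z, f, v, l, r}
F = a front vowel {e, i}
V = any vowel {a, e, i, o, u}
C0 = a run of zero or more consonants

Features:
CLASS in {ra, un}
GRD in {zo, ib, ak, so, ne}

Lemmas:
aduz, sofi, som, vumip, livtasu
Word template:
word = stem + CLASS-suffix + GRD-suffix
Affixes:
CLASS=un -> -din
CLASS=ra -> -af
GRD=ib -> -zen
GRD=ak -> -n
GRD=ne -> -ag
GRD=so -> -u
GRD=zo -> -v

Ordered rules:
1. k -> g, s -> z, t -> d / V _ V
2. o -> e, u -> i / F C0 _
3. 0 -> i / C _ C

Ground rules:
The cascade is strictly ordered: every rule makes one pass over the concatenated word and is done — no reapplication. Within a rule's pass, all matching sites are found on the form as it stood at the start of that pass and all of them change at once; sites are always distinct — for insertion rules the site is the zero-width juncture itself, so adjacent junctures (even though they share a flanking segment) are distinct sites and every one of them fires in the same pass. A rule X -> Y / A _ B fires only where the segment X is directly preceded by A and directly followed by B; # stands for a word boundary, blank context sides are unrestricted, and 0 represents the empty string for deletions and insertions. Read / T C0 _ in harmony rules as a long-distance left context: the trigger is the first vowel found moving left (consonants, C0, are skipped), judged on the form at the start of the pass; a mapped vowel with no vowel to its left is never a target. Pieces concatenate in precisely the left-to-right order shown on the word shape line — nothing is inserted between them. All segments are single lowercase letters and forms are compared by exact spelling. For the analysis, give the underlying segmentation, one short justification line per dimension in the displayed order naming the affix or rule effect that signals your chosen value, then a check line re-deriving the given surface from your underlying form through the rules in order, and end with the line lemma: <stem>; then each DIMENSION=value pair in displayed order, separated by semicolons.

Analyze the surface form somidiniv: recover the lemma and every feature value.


underlying: som-din-v
CLASS=un - signalled by the affix -din
GRD=zo - signalled by the affix -v
check: somdinv -> somdinv -> somdinv -> somidiniv
lemma: som; CLASS=un; GRD=zo


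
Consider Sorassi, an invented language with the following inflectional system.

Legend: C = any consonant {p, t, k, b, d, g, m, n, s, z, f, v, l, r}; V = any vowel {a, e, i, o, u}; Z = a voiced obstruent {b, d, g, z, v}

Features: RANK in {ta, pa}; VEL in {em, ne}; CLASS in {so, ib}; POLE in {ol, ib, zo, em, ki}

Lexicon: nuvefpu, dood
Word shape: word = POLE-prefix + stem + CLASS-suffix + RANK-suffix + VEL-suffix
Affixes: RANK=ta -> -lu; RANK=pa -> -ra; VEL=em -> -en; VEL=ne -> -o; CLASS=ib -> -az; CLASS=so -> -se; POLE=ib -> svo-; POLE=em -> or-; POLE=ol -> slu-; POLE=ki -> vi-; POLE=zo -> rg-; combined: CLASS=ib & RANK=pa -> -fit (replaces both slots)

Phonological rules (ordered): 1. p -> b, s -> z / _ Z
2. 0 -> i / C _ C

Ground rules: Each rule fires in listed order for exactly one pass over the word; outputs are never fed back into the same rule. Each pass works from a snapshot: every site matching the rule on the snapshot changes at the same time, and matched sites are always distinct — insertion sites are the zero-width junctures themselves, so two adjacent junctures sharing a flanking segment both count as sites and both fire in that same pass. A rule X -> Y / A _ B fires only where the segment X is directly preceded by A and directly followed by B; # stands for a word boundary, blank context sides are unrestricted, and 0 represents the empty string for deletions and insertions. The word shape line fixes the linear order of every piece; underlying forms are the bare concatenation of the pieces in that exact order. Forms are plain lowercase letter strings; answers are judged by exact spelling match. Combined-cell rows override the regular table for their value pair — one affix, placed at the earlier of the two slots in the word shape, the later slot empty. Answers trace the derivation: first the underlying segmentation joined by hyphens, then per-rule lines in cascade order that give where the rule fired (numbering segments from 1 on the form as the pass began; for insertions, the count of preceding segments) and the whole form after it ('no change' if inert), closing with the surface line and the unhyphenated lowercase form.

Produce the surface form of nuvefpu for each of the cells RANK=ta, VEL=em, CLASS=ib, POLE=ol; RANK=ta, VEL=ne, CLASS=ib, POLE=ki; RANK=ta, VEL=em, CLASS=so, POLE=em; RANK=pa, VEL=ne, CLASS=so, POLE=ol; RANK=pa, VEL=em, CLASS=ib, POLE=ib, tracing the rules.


cell RANK=ta, VEL=em, CLASS=ib, POLE=ol:
underlying: slu-nuvefpu-az-lu-en
1. p -> b, s -> z / _ Z: no change
2. 0 -> i / C _ C: inserts after position(s) 1, 8, 12: silunuvefipuaziluen
surface: silunuvefipuaziluen

cell RANK=ta, VEL=ne, CLASS=ib, POLE=ki:
underlying: vi-nuvefpu-az-lu-o
1. p -> b, s -> z / _ Z: no change
2. 0 -> i / C _ C: inserts after position(s) 7, 11: vinuvefipuaziluo
surface: vinuvefipuaziluo

cell RANK=ta, VEL=em, CLASS=so, POLE=em:
underlying: or-nuvefpu-se-lu-en
1. p -> b, s -> z / _ Z: no change
2. 0 -> i / C _ C: inserts after position(s) 2, 7: orinuvefipuseluen
surface: orinuvefipuseluen

cell RANK=pa, VEL=ne, CLASS=so, POLE=ol:
underlying: slu-nuvefpu-se-ra-o
1. p -> b, s -> z / _ Z: no change
2. 0 -> i / C _ C: inserts after position(s) 1, 8: silunuvefipuserao
surface: silunuvefipuserao

cell RANK=pa, VEL=em, CLASS=ib, POLE=ib:
underlying: svo-nuvefpu-fit-en
1. p -> b, s -> z / _ Z: fires at position(s) 1: zvonuvefpufiten
2. 0 -> i / C _ C: inserts after position(s) 1, 8: zivonuvefipufiten
surface: zivonuvefipufiten


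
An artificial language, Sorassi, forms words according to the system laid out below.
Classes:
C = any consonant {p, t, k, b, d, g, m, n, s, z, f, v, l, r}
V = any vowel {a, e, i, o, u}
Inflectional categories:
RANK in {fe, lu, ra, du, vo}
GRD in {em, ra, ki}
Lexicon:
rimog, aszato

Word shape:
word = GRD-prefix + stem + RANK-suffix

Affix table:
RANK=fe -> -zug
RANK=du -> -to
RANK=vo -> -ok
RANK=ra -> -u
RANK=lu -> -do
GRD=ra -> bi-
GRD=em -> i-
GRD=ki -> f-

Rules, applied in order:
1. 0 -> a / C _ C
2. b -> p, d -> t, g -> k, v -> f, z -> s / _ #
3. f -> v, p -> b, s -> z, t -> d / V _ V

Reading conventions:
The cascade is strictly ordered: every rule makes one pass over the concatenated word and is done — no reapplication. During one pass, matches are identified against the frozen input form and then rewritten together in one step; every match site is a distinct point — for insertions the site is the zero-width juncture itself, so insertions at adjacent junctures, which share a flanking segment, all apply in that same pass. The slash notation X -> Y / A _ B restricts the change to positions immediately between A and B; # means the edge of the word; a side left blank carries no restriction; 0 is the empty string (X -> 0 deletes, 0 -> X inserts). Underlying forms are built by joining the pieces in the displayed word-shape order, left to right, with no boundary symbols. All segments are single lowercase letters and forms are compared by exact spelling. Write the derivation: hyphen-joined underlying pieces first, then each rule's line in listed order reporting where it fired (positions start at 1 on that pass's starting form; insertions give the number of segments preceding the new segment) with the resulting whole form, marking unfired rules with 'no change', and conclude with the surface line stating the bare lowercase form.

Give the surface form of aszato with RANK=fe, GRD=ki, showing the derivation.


underlying: f-aszato-zug
1. 0 -> a / C _ C: inserts after position(s) 3: fasazatozug
2. b -> p, d -> t, g -> k, v -> f, z -> s / _ #: fires at position(s) 11: fasazatozuk
3. f -> v, p -> b, s -> z, t -> d / V _ V: fires at position(s) 3, 7: fazazadozuk
surface: fazazadozuk


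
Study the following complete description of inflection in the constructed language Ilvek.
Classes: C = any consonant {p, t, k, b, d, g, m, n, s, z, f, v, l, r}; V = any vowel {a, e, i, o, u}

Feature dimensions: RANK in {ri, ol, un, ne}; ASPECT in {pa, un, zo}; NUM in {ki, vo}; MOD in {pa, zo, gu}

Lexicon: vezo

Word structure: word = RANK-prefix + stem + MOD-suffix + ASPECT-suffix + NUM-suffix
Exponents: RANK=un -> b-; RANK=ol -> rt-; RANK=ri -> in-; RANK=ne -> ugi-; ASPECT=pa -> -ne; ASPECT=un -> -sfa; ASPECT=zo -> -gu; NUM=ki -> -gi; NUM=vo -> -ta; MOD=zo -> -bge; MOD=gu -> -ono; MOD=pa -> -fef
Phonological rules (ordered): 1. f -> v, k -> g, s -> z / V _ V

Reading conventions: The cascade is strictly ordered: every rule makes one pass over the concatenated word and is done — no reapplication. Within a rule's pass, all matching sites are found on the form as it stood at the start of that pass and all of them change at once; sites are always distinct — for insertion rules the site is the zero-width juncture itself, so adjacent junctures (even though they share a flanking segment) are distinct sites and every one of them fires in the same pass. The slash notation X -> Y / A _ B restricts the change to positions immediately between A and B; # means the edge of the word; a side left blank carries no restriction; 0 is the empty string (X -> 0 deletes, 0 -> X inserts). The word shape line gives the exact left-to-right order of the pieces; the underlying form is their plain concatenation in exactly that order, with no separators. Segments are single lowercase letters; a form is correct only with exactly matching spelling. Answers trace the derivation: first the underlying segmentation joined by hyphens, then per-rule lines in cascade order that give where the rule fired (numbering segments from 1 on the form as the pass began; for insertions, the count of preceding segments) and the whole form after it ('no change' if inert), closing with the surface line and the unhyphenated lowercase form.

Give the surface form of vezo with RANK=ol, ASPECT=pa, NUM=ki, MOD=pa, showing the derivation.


underlying: rt-vezo-fef-ne-gi
1. f -> v, k -> g, s -> z / V _ V: fires at position(s) 7: rtvezovefnegi
surface: rtvezovefnegi


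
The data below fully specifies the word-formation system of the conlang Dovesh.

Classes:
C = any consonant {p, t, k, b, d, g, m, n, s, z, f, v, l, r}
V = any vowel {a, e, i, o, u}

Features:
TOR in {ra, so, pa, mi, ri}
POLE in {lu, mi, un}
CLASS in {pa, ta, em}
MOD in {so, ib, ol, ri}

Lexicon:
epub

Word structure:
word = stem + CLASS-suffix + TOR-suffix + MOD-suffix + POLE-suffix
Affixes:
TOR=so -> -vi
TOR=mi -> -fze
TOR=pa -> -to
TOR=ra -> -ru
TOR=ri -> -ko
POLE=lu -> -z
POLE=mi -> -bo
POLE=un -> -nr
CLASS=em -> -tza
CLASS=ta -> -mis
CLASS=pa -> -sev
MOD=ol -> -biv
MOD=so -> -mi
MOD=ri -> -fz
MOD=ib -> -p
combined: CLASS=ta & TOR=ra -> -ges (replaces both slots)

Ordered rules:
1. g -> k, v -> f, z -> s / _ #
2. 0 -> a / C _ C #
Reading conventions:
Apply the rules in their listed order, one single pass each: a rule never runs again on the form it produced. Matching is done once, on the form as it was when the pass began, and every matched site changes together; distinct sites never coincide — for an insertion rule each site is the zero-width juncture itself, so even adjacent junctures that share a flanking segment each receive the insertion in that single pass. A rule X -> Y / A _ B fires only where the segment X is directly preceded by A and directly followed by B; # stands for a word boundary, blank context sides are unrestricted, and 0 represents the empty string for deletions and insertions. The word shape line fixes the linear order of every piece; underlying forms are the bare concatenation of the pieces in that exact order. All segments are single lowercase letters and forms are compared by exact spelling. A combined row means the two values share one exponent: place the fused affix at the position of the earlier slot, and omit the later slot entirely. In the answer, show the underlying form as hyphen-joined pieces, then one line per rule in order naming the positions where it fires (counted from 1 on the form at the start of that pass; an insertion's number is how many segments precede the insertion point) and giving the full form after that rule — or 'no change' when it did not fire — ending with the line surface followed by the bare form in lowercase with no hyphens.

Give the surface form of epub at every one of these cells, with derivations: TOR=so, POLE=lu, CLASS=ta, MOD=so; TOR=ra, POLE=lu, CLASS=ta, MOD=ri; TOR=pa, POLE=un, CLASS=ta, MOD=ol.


cell TOR=so, POLE=lu, CLASS=ta, MOD=so:
underlying: epub-mis-vi-mi-z
1. g -> k, v -> f, z -> s / _ #: fires at position(s) 12: epubmisvimis
2. 0 -> a / C _ C #: no change
surface: epubmisvimis

cell TOR=ra, POLE=lu, CLASS=ta, MOD=ri:
underlying: epub-ges-fz-z
1. g -> k, v -> f, z -> s / _ #: fires at position(s) 10: epubgesfzs
2. 0 -> a / C _ C #: inserts after position(s) 9: epubgesfzas
surface: epubgesfzas

cell TOR=pa, POLE=un, CLASS=ta, MOD=ol:
underlying: epub-mis-to-biv-nr
1. g -> k, v -> f, z -> s / _ #: no change
2. 0 -> a / C _ C #: inserts after position(s) 13: epubmistobivnar
surface: epubmistobivnar


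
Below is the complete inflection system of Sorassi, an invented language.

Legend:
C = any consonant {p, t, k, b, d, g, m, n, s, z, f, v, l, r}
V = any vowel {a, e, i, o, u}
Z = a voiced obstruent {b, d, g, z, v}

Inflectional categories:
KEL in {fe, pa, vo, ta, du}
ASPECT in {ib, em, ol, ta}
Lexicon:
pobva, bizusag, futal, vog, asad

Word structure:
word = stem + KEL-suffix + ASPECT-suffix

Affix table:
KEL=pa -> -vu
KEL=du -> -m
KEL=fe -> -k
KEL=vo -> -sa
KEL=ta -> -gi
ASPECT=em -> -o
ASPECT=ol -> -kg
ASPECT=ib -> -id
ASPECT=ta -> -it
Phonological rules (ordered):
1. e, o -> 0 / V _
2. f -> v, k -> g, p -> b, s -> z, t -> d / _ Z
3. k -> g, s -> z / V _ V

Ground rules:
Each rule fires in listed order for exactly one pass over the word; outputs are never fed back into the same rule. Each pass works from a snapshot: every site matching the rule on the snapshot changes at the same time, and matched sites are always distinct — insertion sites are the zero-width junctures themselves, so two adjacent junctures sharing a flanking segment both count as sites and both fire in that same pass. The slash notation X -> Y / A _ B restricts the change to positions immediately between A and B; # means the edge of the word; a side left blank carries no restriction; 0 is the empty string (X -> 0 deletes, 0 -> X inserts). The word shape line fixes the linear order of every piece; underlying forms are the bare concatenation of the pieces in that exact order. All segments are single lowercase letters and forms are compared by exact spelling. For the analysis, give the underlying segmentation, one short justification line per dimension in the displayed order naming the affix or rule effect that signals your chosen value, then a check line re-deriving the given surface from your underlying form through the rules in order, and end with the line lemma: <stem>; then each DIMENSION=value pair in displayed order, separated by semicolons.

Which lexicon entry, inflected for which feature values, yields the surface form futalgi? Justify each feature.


underlying: futal-gi-o
KEL=ta - signalled by the affix -gi
ASPECT=em - signalled by the affix -o
check: futalgio -> futalgi -> futalgi -> futalgi
lemma: futal; KEL=ta; ASPECT=em


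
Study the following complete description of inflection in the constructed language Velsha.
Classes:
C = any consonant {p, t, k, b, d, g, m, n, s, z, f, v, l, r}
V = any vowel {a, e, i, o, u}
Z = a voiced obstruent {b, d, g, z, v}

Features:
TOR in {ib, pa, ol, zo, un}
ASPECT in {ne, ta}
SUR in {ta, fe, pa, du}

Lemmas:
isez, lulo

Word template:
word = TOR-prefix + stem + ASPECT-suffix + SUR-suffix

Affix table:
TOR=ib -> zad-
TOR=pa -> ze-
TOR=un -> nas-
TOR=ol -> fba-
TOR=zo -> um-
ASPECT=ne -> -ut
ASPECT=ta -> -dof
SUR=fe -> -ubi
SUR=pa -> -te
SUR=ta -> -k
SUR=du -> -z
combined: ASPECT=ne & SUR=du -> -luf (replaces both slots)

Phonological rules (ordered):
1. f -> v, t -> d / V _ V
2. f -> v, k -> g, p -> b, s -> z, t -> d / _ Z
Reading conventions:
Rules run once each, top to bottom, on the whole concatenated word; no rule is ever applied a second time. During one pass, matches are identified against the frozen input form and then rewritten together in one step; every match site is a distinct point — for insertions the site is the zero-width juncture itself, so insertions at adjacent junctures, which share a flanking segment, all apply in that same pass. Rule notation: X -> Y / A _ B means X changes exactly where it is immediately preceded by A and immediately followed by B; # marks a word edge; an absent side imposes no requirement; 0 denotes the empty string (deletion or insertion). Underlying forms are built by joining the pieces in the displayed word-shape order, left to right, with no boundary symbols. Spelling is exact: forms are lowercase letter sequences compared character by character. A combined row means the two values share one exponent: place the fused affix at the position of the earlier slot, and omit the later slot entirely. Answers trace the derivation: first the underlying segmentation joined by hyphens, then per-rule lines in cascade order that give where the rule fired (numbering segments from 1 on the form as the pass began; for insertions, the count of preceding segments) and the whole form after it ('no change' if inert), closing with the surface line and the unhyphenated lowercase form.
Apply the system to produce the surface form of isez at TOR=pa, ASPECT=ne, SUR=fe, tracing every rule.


underlying: ze-isez-ut-ubi
1. f -> v, t -> d / V _ V: fires at position(s) 8: zeisezudubi
2. f -> v, k -> g, p -> b, s -> z, t -> d / _ Z: no change
surface: zeisezudubi


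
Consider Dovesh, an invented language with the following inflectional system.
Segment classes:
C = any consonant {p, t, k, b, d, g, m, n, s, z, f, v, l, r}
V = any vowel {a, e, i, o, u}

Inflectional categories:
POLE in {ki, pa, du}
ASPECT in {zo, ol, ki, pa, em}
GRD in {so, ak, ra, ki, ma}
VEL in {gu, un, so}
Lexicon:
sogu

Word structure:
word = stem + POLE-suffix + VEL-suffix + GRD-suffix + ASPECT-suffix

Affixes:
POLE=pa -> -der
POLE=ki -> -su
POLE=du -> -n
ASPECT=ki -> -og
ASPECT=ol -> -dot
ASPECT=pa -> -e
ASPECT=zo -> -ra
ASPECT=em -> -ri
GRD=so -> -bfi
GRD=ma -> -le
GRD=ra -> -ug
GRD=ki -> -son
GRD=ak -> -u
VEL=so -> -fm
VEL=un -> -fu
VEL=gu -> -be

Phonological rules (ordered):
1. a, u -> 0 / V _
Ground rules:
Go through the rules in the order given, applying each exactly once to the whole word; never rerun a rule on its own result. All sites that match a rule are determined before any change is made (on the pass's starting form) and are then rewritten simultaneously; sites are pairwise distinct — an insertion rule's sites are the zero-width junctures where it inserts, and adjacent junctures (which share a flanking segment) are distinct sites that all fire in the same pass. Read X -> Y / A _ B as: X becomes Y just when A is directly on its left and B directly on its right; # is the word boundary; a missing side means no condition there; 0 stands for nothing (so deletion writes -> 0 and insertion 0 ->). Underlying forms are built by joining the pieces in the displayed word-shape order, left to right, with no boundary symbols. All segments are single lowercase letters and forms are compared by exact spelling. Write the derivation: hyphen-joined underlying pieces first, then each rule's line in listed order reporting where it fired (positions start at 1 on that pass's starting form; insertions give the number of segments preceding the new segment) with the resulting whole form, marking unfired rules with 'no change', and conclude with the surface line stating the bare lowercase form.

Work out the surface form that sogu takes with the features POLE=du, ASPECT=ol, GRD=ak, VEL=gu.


underlying: sogu-n-be-u-dot
1. a, u -> 0 / V _: fires at position(s) 8: sogunbedot
surface: sogunbedot


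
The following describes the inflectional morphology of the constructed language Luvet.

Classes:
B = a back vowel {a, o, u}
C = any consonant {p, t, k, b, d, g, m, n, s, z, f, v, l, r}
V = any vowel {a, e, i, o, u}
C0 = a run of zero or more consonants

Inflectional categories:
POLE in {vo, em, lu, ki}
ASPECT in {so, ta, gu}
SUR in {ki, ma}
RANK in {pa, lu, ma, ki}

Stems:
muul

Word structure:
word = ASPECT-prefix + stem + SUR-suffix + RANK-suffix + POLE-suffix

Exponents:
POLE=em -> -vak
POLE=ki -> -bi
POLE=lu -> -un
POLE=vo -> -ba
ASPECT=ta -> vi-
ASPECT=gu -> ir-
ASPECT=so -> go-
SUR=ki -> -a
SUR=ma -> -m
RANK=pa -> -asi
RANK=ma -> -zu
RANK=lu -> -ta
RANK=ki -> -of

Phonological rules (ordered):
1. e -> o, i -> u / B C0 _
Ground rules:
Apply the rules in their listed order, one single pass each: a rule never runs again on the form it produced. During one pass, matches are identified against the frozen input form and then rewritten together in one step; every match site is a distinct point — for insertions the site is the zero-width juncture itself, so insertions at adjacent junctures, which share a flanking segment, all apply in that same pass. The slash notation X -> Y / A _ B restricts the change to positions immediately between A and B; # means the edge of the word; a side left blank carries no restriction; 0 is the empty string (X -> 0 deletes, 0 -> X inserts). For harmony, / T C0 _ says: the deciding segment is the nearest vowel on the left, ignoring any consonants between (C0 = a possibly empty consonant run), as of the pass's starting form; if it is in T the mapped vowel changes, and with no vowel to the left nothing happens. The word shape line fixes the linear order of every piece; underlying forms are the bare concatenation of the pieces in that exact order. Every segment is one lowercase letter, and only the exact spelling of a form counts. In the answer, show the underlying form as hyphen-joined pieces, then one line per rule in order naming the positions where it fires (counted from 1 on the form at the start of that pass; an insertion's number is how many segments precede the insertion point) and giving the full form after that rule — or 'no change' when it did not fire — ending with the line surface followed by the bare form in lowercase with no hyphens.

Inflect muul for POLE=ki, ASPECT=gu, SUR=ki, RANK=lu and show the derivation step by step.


underlying: ir-muul-a-ta-bi
1. e -> o, i -> u / B C0 _: fires at position(s) 11: irmuulatabu
surface: irmuulatabu


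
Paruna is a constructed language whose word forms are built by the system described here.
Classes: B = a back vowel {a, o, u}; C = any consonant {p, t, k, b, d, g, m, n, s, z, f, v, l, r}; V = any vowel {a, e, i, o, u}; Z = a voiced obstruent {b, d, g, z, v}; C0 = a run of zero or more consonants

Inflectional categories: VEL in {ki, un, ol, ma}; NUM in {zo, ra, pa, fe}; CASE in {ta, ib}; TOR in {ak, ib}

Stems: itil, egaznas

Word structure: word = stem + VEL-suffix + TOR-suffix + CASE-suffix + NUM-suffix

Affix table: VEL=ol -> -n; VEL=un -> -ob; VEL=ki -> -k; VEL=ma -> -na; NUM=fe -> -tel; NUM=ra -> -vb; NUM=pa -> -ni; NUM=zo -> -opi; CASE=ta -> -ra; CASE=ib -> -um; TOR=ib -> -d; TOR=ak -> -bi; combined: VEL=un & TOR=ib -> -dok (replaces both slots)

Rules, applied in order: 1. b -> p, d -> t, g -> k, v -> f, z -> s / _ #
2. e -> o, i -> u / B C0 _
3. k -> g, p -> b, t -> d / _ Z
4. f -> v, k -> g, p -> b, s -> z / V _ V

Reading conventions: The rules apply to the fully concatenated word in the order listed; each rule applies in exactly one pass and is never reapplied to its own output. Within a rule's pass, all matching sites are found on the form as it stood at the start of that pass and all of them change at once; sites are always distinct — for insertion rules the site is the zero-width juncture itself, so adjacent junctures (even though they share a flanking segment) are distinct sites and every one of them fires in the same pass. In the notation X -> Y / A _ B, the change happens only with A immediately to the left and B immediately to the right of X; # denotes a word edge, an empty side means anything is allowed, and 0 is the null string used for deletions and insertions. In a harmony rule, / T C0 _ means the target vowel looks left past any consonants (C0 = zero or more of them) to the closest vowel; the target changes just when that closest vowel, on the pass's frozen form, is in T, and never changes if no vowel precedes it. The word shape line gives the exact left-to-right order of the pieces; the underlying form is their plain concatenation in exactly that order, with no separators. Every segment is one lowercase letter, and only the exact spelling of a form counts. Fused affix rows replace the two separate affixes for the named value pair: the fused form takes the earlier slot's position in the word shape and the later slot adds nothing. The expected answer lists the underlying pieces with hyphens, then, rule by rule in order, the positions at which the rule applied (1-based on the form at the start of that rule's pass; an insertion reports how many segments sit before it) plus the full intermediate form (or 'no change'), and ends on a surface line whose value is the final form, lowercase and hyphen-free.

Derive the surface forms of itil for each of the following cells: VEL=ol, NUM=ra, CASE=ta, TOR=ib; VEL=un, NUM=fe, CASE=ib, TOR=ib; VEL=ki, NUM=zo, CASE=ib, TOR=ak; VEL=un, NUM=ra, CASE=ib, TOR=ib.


cell VEL=ol, NUM=ra, CASE=ta, TOR=ib:
underlying: itil-n-d-ra-vb
1. b -> p, d -> t, g -> k, v -> f, z -> s / _ #: fires at position(s) 10: itilndravp
2. e -> o, i -> u / B C0 _: no change
3. k -> g, p -> b, t -> d / _ Z: no change
4. f -> v, k -> g, p -> b, s -> z / V _ V: no change
surface: itilndravp

cell VEL=un, NUM=fe, CASE=ib, TOR=ib:
underlying: itil-dok-um-tel
1. b -> p, d -> t, g -> k, v -> f, z -> s / _ #: no change
2. e -> o, i -> u / B C0 _: fires at position(s) 11: itildokumtol
3. k -> g, p -> b, t -> d / _ Z: no change
4. f -> v, k -> g, p -> b, s -> z / V _ V: fires at position(s) 7: itildogumtol
surface: itildogumtol

cell VEL=ki, NUM=zo, CASE=ib, TOR=ak:
underlying: itil-k-bi-um-opi
1. b -> p, d -> t, g -> k, v -> f, z -> s / _ #: no change
2. e -> o, i -> u / B C0 _: fires at position(s) 12: itilkbiumopu
3. k -> g, p -> b, t -> d / _ Z: fires at position(s) 5: itilgbiumopu
4. f -> v, k -> g, p -> b, s -> z / V _ V: fires at position(s) 11: itilgbiumobu
surface: itilgbiumobu

cell VEL=un, NUM=ra, CASE=ib, TOR=ib:
underlying: itil-dok-um-vb
1. b -> p, d -> t, g -> k, v -> f, z -> s / _ #: fires at position(s) 11: itildokumvp
2. e -> o, i -> u / B C0 _: no change
3. k -> g, p -> b, t -> d / _ Z: no change
4. f -> v, k -> g, p -> b, s -> z / V _ V: fires at position(s) 7: itildogumvp
surface: itildogumvp


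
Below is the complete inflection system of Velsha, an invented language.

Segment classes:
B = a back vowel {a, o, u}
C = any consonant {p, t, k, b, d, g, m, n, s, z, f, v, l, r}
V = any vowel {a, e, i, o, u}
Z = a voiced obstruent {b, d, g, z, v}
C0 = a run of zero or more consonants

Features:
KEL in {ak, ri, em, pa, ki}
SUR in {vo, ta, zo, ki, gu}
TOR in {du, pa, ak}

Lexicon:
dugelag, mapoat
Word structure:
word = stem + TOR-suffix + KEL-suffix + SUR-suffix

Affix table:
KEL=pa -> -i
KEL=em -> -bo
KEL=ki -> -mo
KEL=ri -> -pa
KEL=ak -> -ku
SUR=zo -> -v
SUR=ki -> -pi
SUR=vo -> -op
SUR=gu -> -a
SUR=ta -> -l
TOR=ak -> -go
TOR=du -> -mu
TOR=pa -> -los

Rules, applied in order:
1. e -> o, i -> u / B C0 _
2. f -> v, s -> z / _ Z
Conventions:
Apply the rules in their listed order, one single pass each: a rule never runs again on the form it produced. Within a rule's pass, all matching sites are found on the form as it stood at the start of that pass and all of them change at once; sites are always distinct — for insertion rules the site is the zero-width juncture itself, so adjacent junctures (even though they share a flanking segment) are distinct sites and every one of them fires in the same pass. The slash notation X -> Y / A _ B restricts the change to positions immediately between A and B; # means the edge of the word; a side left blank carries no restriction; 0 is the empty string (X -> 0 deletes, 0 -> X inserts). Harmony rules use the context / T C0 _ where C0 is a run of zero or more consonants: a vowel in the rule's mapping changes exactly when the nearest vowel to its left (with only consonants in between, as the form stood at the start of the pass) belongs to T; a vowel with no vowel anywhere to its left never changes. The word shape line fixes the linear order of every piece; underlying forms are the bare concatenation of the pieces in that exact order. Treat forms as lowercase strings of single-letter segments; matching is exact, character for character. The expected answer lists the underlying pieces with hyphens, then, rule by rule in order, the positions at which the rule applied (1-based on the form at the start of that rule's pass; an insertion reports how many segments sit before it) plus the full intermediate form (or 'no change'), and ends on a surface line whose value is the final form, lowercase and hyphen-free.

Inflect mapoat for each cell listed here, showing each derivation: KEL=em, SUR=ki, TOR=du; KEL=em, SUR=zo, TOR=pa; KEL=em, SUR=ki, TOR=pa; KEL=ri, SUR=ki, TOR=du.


cell KEL=em, SUR=ki, TOR=du:
underlying: mapoat-mu-bo-pi
1. e -> o, i -> u / B C0 _: fires at position(s) 12: mapoatmubopu
2. f -> v, s -> z / _ Z: no change
surface: mapoatmubopu

cell KEL=em, SUR=zo, TOR=pa:
underlying: mapoat-los-bo-v
1. e -> o, i -> u / B C0 _: no change
2. f -> v, s -> z / _ Z: fires at position(s) 9: mapoatlozbov
surface: mapoatlozbov

cell KEL=em, SUR=ki, TOR=pa:
underlying: mapoat-los-bo-pi
1. e -> o, i -> u / B C0 _: fires at position(s) 13: mapoatlosbopu
2. f -> v, s -> z / _ Z: fires at position(s) 9: mapoatlozbopu
surface: mapoatlozbopu

cell KEL=ri, SUR=ki, TOR=du:
underlying: mapoat-mu-pa-pi
1. e -> o, i -> u / B C0 _: fires at position(s) 12: mapoatmupapu
2. f -> v, s -> z / _ Z: no change
surface: mapoatmupapu


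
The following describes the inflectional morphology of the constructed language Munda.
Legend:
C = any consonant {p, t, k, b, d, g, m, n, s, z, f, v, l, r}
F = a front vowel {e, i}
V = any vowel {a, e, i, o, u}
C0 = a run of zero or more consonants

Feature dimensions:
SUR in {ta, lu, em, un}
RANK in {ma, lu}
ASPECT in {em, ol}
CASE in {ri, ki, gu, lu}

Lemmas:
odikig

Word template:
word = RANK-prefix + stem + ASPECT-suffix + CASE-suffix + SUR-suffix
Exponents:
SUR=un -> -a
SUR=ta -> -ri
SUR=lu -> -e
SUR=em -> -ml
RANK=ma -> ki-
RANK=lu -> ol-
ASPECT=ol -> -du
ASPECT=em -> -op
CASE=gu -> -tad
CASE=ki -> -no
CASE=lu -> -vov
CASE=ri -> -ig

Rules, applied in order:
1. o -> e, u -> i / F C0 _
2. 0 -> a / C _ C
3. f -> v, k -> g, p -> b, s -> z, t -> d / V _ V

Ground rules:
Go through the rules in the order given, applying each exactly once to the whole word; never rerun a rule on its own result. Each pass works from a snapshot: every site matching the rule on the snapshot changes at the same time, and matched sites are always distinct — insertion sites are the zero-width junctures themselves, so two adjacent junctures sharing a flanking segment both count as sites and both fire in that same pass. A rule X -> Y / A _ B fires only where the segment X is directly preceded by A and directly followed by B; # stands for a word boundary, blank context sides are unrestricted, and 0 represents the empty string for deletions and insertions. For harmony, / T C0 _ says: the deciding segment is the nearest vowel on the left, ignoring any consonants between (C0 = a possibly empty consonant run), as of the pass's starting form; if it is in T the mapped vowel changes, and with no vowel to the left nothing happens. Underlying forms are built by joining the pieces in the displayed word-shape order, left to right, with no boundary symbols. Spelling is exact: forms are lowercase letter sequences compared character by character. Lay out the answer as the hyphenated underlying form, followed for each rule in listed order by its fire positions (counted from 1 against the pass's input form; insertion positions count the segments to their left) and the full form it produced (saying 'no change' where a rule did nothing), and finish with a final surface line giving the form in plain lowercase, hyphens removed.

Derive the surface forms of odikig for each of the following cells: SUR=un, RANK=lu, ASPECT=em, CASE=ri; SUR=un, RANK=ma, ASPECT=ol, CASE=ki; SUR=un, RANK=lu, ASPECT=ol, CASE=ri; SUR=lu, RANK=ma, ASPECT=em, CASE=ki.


cell SUR=un, RANK=lu, ASPECT=em, CASE=ri:
underlying: ol-odikig-op-ig-a
1. o -> e, u -> i / F C0 _: fires at position(s) 9: olodikigepiga
2. 0 -> a / C _ C: no change
3. f -> v, k -> g, p -> b, s -> z, t -> d / V _ V: fires at position(s) 6, 10: olodigigebiga
surface: olodigigebiga

cell SUR=un, RANK=ma, ASPECT=ol, CASE=ki:
underlying: ki-odikig-du-no-a
1. o -> e, u -> i / F C0 _: fires at position(s) 3, 10: kiedikigdinoa
2. 0 -> a / C _ C: inserts after position(s) 8: kiedikigadinoa
3. f -> v, k -> g, p -> b, s -> z, t -> d / V _ V: fires at position(s) 6: kiedigigadinoa
surface: kiedigigadinoa

cell SUR=un, RANK=lu, ASPECT=ol, CASE=ri:
underlying: ol-odikig-du-ig-a
1. o -> e, u -> i / F C0 _: fires at position(s) 10: olodikigdiiga
2. 0 -> a / C _ C: inserts after position(s) 8: olodikigadiiga
3. f -> v, k -> g, p -> b, s -> z, t -> d / V _ V: fires at position(s) 6: olodigigadiiga
surface: olodigigadiiga

cell SUR=lu, RANK=ma, ASPECT=em, CASE=ki:
underlying: ki-odikig-op-no-e
1. o -> e, u -> i / F C0 _: fires at position(s) 3, 9: kiedikigepnoe
2. 0 -> a / C _ C: inserts after position(s) 10: kiedikigepanoe
3. f -> v, k -> g, p -> b, s -> z, t -> d / V _ V: fires at position(s) 6, 10: kiedigigebanoe
surface: kiedigigebanoe


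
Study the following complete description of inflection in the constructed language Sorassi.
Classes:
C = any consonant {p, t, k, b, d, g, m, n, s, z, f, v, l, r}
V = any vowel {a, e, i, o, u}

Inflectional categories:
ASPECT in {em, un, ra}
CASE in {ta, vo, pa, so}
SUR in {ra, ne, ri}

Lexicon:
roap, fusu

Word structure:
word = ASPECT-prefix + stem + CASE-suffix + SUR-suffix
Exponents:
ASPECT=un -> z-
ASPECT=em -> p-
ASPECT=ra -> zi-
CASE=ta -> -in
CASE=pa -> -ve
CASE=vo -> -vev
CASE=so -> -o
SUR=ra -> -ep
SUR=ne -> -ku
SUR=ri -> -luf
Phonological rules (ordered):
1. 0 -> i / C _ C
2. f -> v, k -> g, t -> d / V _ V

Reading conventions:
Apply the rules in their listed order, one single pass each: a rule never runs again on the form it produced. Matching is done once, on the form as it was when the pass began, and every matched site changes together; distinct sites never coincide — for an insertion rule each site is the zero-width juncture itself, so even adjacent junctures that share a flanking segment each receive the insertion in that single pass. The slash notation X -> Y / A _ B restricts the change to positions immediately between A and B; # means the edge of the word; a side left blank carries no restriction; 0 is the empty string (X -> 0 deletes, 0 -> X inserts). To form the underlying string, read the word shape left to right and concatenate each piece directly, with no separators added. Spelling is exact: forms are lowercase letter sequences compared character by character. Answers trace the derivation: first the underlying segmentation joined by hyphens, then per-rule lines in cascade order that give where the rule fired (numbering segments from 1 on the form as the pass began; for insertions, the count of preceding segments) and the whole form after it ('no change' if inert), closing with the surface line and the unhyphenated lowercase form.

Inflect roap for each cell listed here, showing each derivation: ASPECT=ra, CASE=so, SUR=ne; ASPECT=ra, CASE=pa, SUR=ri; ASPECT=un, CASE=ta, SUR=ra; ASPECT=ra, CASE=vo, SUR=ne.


cell ASPECT=ra, CASE=so, SUR=ne:
underlying: zi-roap-o-ku
1. 0 -> i / C _ C: no change
2. f -> v, k -> g, t -> d / V _ V: fires at position(s) 8: ziroapogu
surface: ziroapogu

cell ASPECT=ra, CASE=pa, SUR=ri:
underlying: zi-roap-ve-luf
1. 0 -> i / C _ C: inserts after position(s) 6: ziroapiveluf
2. f -> v, k -> g, t -> d / V _ V: no change
surface: ziroapiveluf

cell ASPECT=un, CASE=ta, SUR=ra:
underlying: z-roap-in-ep
1. 0 -> i / C _ C: inserts after position(s) 1: ziroapinep
2. f -> v, k -> g, t -> d / V _ V: no change
surface: ziroapinep

cell ASPECT=ra, CASE=vo, SUR=ne:
underlying: zi-roap-vev-ku
1. 0 -> i / C _ C: inserts after position(s) 6, 9: ziroapiveviku
2. f -> v, k -> g, t -> d / V _ V: fires at position(s) 12: ziroapivevigu
surface: ziroapivevigu


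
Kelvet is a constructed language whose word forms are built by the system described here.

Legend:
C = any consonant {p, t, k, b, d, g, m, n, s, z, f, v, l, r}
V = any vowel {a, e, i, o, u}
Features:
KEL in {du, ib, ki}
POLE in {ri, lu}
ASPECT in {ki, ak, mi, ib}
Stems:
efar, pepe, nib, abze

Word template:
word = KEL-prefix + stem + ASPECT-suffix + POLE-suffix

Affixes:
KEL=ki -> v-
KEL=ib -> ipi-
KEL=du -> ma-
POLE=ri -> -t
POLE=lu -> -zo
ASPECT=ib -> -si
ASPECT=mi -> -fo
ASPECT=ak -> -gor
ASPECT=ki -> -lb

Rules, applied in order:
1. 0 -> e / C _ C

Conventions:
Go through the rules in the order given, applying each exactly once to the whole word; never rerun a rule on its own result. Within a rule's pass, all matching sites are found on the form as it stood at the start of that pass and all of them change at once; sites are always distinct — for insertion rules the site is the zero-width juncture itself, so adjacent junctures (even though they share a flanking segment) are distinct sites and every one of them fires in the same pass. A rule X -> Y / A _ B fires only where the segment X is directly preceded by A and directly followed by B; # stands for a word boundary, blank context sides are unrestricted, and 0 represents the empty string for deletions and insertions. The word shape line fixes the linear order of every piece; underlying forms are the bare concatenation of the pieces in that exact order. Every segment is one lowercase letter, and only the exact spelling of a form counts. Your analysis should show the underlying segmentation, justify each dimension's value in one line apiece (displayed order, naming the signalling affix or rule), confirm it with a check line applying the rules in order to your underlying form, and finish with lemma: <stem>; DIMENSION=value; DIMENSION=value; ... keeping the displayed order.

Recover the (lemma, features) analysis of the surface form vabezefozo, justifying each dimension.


underlying: v-abze-fo-zo
KEL=ki - signalled by the affix v-
POLE=lu - signalled by the affix -zo
ASPECT=mi - signalled by the affix -fo
check: vabzefozo -> vabezefozo
lemma: abze; KEL=ki; POLE=lu; ASPECT=mi


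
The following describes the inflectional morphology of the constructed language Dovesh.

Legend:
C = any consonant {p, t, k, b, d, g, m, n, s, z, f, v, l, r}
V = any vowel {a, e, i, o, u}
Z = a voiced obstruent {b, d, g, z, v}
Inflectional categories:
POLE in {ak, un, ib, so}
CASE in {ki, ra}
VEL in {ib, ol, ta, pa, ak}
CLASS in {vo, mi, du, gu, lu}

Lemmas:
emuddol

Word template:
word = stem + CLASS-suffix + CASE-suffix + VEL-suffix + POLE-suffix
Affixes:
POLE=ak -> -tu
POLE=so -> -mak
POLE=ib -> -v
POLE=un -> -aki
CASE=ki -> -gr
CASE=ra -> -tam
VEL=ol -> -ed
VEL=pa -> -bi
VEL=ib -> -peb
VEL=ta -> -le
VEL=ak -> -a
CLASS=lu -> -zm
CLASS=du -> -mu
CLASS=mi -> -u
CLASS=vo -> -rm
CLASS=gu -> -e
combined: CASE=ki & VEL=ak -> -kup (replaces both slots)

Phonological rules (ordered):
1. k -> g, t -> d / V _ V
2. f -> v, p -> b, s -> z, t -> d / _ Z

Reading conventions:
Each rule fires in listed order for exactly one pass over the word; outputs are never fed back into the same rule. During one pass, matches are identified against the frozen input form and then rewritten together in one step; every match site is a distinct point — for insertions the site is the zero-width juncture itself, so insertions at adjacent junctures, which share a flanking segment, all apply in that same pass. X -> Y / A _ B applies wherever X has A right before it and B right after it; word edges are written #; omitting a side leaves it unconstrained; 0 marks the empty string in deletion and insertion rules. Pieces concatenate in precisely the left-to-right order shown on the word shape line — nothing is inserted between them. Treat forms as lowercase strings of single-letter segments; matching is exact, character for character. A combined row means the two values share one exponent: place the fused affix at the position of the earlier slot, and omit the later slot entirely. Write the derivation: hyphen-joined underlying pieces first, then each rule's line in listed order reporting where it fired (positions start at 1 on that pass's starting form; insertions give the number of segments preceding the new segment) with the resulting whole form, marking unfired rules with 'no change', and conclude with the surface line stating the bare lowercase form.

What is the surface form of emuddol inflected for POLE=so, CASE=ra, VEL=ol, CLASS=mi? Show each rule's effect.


underlying: emuddol-u-tam-ed-mak
1. k -> g, t -> d / V _ V: fires at position(s) 9: emuddoludamedmak
2. f -> v, p -> b, s -> z, t -> d / _ Z: no change
surface: emuddoludamedmak
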